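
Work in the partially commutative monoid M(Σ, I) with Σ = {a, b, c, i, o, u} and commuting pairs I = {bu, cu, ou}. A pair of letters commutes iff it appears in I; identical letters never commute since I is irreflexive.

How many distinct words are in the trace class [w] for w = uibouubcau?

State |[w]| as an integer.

0(u) covers ∅
1(i) covers 0:u
2(b) covers 1:i
3(o) covers 2:b
4(u) covers 1:i
5(u) covers 4:u
6(b) covers 3:o
7(c) covers 6:b
8(a) covers 5:u, 7:c
9(u) covers 8:a
floor of heap: 0:u
completions by unplaced set U, small U first (add the entries for U minus each lowest piece of U):
  |U|=1: {9}:1
  |U|=2: {8,9}:1
  |U|=3: {5,8,9}:1  {7,8,9}:1
  |U|=4: {4,5,8,9}:1  {5,7,8,9}:2  {6,7,8,9}:1
  |U|=5: {3,6,7,8,9}:1  {4,5,7,8,9}:3  {5,6,7,8,9}:3
  |U|=6: {2,3,6,7,8,9}:1  {3,5,6,7,8,9}:4  {4,5,6,7,8,9}:6
  |U|=7: {2,3,5,6,7,8,9}:5  {3,4,5,6,7,8,9}:10
  |U|=8: {2,3,4,5,6,7,8,9}:15
  start at 0(u): 15

15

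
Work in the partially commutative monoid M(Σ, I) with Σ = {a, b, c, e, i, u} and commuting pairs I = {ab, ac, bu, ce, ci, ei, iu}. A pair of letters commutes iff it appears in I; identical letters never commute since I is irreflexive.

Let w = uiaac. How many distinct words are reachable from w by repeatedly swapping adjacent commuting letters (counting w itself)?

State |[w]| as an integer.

7

drop 0:u onto floor
drop 1:i onto floor
drop 2:a onto {0:u, 1:i}
drop 3:a onto {2:a}
drop 4:c onto {0:u}
ground layer = {0:u, 1:i}
drop-orders for the pieces not yet dropped (sum over which currently-grounded one goes next):
  1 to go: {3} 1  {4} 1
  2 to go: {2,3} 1  {3,4} 2
  3 to go: {1,2,3} 1  {2,3,4} 3
  if 0:u drops first: 4 orders
  if 1:i drops first: 3 orders
heap linearizations: 7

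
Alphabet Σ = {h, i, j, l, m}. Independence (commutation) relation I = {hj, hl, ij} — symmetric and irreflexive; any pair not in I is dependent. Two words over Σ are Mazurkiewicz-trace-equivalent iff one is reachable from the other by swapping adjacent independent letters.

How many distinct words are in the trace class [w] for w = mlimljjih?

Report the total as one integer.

6

drop 0:m onto floor
drop 1:l onto {0:m}
drop 2:i onto {1:l}
drop 3:m onto {2:i}
drop 4:l onto {3:m}
drop 5:j onto {4:l}
drop 6:j onto {5:j}
drop 7:i onto {4:l}
drop 8:h onto {7:i}
ground layer = {0:m}
drop-orders for the pieces not yet dropped (sum over which currently-grounded one goes next):
  1 to go: {6} 1  {8} 1
  2 to go: {5,6} 1  {6,8} 2  {7,8} 1
  3 to go: {5,6,8} 3  {6,7,8} 3
  4 to go: {5,6,7,8} 6
  5 to go: {4,5,6,7,8} 6
  6 to go: {3,4,5,6,7,8} 6
  7 to go: {2,3,4,5,6,7,8} 6
  if 0:m drops first: 6 orders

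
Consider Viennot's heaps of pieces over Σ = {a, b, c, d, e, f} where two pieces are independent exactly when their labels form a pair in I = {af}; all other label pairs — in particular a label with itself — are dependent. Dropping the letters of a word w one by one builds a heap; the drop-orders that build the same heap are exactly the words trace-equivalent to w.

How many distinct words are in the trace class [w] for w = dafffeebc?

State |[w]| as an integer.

4

#0=d has no predecessor
#1=a depends on [0:d]
#2=f depends on [0:d]
#3=f depends on [2:f]
#4=f depends on [3:f]
#5=e depends on [1:a, 4:f]
#6=e depends on [5:e]
#7=b depends on [6:e]
#8=c depends on [7:b]
sources: [0:d]
N(rest) = Σ N(rest − s) over sources s of rest; N(one piece) = 1:
  size 1 → [8]=1
  size 2 → [7,8]=1
  size 3 → [6,7,8]=1
  size 4 → [5,6,7,8]=1
  size 5 → [1,5,6,7,8]=1  [4,5,6,7,8]=1
  size 6 → [1,4,5,6,7,8]=2  [3,4,5,6,7,8]=1
  size 7 → [1,3,4,5,6,7,8]=3  [2,3,4,5,6,7,8]=1
  first=0(d) contributes 4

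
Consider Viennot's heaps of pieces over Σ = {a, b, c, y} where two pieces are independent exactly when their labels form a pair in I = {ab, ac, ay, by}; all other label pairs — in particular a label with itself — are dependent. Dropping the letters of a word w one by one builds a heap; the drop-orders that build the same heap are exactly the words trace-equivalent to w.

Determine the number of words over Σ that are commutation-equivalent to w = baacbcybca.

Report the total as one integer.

#0=b has no predecessor
#1=a has no predecessor
#2=a depends on [1:a]
#3=c depends on [0:b]
#4=b depends on [3:c]
#5=c depends on [4:b]
#6=y depends on [5:c]
#7=b depends on [5:c]
#8=c depends on [6:y, 7:b]
#9=a depends on [2:a]
sources: [0:b, 1:a]
N(rest) = Σ N(rest − s) over sources s of rest; N(one piece) = 1:
  size 1 → [8]=1  [9]=1
  size 2 → [2,9]=1  [6,8]=1  [7,8]=1  [8,9]=2
  size 3 → [1,2,9]=1  [2,8,9]=3  [6,7,8]=2  [6,8,9]=3  [7,8,9]=3
  size 4 → [1,2,8,9]=4  [2,6,8,9]=6  [2,7,8,9]=6  [5,6,7,8]=2  [6,7,8,9]=8
  size 5 → [1,2,6,8,9]=10  [1,2,7,8,9]=10  [2,6,7,8,9]=20  [4,5,6,7,8]=2  [5,6,7,8,9]=10
  size 6 → [1,2,6,7,8,9]=40  [2,5,6,7,8,9]=30  [3,4,5,6,7,8]=2  [4,5,6,7,8,9]=12
  size 7 → [0,3,4,5,6,7,8]=2  [1,2,5,6,7,8,9]=70  [2,4,5,6,7,8,9]=42  [3,4,5,6,7,8,9]=14
  size 8 → [0,3,4,5,6,7,8,9]=16  [1,2,4,5,6,7,8,9]=112  [2,3,4,5,6,7,8,9]=56
  first=0(b) contributes 168
  first=1(a) contributes 72
|[w]| = 240

240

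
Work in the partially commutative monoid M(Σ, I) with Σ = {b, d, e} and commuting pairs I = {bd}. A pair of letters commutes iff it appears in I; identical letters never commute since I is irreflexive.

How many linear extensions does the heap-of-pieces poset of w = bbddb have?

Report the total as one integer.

10

0(b) covers ∅
1(b) covers 0:b
2(d) covers ∅
3(d) covers 2:d
4(b) covers 1:b
floor of heap: 0:b, 2:d
completions by unplaced set U, small U first (add the entries for U minus each lowest piece of U):
  |U|=1: {3}:1  {4}:1
  |U|=2: {1,4}:1  {2,3}:1  {3,4}:2
  |U|=3: {0,1,4}:1  {1,3,4}:3  {2,3,4}:3
  start at 0(b): 6
  start at 2(d): 4
sum over floor = 10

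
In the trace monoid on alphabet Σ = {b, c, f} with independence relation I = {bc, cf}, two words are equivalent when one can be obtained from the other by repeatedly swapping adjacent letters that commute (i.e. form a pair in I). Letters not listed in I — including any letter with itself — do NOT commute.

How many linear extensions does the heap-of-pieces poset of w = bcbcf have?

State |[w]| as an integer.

piece 0:b — minimal
piece 1:c — minimal
piece 2:b rests on {0:b}
piece 3:c rests on {1:c}
piece 4:f rests on {2:b}
minimal pieces: {0:b, 1:c}
ways to finish when only these pieces remain (= sum over removing one remaining piece with nothing left below it):
  1 left: {3}→1  {4}→1
  2 left: {1,3}→1  {2,4}→1  {3,4}→2
  3 left: {0,2,4}→1  {1,3,4}→3  {2,3,4}→3
  placing 0:b first → 6 extensions
  placing 1:c first → 4 extensions
total linear extensions = 10

10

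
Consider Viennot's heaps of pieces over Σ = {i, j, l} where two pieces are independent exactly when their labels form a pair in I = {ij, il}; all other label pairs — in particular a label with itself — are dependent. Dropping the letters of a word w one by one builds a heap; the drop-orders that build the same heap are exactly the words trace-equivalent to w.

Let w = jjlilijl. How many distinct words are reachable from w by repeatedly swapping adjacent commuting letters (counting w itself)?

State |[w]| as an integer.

28

0(j) covers ∅
1(j) covers 0:j
2(l) covers 1:j
3(i) covers ∅
4(l) covers 2:l
5(i) covers 3:i
6(j) covers 4:l
7(l) covers 6:j
floor of heap: 0:j, 3:i
completions by unplaced set U, small U first (add the entries for U minus each lowest piece of U):
  |U|=1: {5}:1  {7}:1
  |U|=2: {3,5}:1  {5,7}:2  {6,7}:1
  |U|=3: {3,5,7}:3  {4,6,7}:1  {5,6,7}:3
  |U|=4: {2,4,6,7}:1  {3,5,6,7}:6  {4,5,6,7}:4
  |U|=5: {1,2,4,6,7}:1  {2,4,5,6,7}:5  {3,4,5,6,7}:10
  |U|=6: {0,1,2,4,6,7}:1  {1,2,4,5,6,7}:6  {2,3,4,5,6,7}:15
  start at 0(j): 21
  start at 3(i): 7
sum over floor = 28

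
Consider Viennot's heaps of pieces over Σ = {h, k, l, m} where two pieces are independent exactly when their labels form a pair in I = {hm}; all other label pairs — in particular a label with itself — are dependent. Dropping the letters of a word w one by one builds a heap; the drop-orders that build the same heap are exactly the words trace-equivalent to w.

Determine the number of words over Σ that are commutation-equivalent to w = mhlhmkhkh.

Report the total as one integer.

4

0(m) covers ∅
1(h) covers ∅
2(l) covers 0:m, 1:h
3(h) covers 2:l
4(m) covers 2:l
5(k) covers 3:h, 4:m
6(h) covers 5:k
7(k) covers 6:h
8(h) covers 7:k
floor of heap: 0:m, 1:h
completions by unplaced set U, small U first (add the entries for U minus each lowest piece of U):
  |U|=1: {8}:1
  |U|=2: {7,8}:1
  |U|=3: {6,7,8}:1
  |U|=4: {5,6,7,8}:1
  |U|=5: {3,5,6,7,8}:1  {4,5,6,7,8}:1
  |U|=6: {3,4,5,6,7,8}:2
  |U|=7: {2,3,4,5,6,7,8}:2
  start at 0(m): 2
  start at 1(h): 2
sum over floor = 4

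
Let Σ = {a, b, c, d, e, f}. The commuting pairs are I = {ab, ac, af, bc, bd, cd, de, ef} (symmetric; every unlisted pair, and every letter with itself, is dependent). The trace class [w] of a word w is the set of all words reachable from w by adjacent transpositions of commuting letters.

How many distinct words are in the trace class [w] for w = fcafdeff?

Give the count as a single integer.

piece 0:f — minimal
piece 1:c rests on {0:f}
piece 2:a — minimal
piece 3:f rests on {1:c}
piece 4:d rests on {2:a, 3:f}
piece 5:e rests on {1:c, 2:a}
piece 6:f rests on {4:d}
piece 7:f rests on {6:f}
minimal pieces: {0:f, 2:a}
ways to finish when only these pieces remain (= sum over removing one remaining piece with nothing left below it):
  1 left: {5}→1  {7}→1
  2 left: {5,7}→2  {6,7}→1
  3 left: {4,6,7}→1  {5,6,7}→3
  4 left: {3,4,6,7}→1  {4,5,6,7}→4
  5 left: {2,4,5,6,7}→4  {3,4,5,6,7}→5
  6 left: {1,3,4,5,6,7}→5  {2,3,4,5,6,7}→9
  placing 0:f first → 14 extensions
  placing 2:a first → 5 extensions
total linear extensions = 19

19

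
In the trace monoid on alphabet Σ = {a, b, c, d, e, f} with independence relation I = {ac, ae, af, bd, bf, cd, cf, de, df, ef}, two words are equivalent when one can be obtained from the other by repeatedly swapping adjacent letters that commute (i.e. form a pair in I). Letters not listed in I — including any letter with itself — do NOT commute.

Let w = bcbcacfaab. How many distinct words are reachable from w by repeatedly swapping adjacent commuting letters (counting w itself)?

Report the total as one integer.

100

drop 0:b onto floor
drop 1:c onto {0:b}
drop 2:b onto {1:c}
drop 3:c onto {2:b}
drop 4:a onto {2:b}
drop 5:c onto {3:c}
drop 6:f onto floor
drop 7:a onto {4:a}
drop 8:a onto {7:a}
drop 9:b onto {5:c, 8:a}
ground layer = {0:b, 6:f}
drop-orders for the pieces not yet dropped (sum over which currently-grounded one goes next):
  1 to go: {6} 1  {9} 1
  2 to go: {5,9} 1  {6,9} 2  {8,9} 1
  3 to go: {3,5,9} 1  {5,6,9} 3  {5,8,9} 2  {6,8,9} 3  {7,8,9} 1
  4 to go: {3,5,6,9} 4  {3,5,8,9} 3  {4,7,8,9} 1  {5,6,8,9} 8  {5,7,8,9} 3  {6,7,8,9} 4
  5 to go: {3,5,6,8,9} 15  {3,5,7,8,9} 6  {4,5,7,8,9} 4  {4,6,7,8,9} 5  {5,6,7,8,9} 15
  6 to go: {3,4,5,7,8,9} 10  {3,5,6,7,8,9} 36  {4,5,6,7,8,9} 24
  7 to go: {2,3,4,5,7,8,9} 10  {3,4,5,6,7,8,9} 70
  8 to go: {1,2,3,4,5,7,8,9} 10  {2,3,4,5,6,7,8,9} 80
  if 0:b drops first: 90 orders
  if 6:f drops first: 10 orders
heap linearizations: 100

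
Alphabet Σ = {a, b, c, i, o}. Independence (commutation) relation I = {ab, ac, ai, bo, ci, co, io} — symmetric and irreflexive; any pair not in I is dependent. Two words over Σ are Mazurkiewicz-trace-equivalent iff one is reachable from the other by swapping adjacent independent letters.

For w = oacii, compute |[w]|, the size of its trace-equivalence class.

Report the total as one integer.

0(o) covers ∅
1(a) covers 0:o
2(c) covers ∅
3(i) covers ∅
4(i) covers 3:i
floor of heap: 0:o, 2:c, 3:i
completions by unplaced set U, small U first (add the entries for U minus each lowest piece of U):
  |U|=1: {1}:1  {2}:1  {4}:1
  |U|=2: {0,1}:1  {1,2}:2  {1,4}:2  {2,4}:2  {3,4}:1
  |U|=3: {0,1,2}:3  {0,1,4}:3  {1,2,4}:6  {1,3,4}:3  {2,3,4}:3
  start at 0(o): 12
  start at 2(c): 6
  start at 3(i): 12
sum over floor = 30

30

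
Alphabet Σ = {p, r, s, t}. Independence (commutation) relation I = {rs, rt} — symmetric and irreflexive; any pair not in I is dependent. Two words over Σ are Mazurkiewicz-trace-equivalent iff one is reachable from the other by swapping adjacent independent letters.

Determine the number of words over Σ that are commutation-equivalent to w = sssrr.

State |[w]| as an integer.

10

#0=s has no predecessor
#1=s depends on [0:s]
#2=s depends on [1:s]
#3=r has no predecessor
#4=r depends on [3:r]
sources: [0:s, 3:r]
N(rest) = Σ N(rest − s) over sources s of rest; N(one piece) = 1:
  size 1 → [2]=1  [4]=1
  size 2 → [1,2]=1  [2,4]=2  [3,4]=1
  size 3 → [0,1,2]=1  [1,2,4]=3  [2,3,4]=3
  first=0(s) contributes 6
  first=3(r) contributes 4
|[w]| = 10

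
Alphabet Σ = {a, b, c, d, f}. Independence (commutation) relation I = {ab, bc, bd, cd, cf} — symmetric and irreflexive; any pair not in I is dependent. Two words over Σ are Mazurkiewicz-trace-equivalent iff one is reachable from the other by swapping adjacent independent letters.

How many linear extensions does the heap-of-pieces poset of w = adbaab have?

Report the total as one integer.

drop 0:a onto floor
drop 1:d onto {0:a}
drop 2:b onto floor
drop 3:a onto {1:d}
drop 4:a onto {3:a}
drop 5:b onto {2:b}
ground layer = {0:a, 2:b}
drop-orders for the pieces not yet dropped (sum over which currently-grounded one goes next):
  1 to go: {4} 1  {5} 1
  2 to go: {2,5} 1  {3,4} 1  {4,5} 2
  3 to go: {1,3,4} 1  {2,4,5} 3  {3,4,5} 3
  4 to go: {0,1,3,4} 1  {1,3,4,5} 4  {2,3,4,5} 6
  if 0:a drops first: 10 orders
  if 2:b drops first: 5 orders
heap linearizations: 15

15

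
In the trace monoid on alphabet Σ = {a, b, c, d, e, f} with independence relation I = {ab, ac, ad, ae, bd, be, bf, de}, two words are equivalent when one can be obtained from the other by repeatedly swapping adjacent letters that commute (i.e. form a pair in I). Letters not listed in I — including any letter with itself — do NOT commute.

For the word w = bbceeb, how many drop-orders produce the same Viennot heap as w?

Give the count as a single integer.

drop 0:b onto floor
drop 1:b onto {0:b}
drop 2:c onto {1:b}
drop 3:e onto {2:c}
drop 4:e onto {3:e}
drop 5:b onto {2:c}
ground layer = {0:b}
drop-orders for the pieces not yet dropped (sum over which currently-grounded one goes next):
  1 to go: {4} 1  {5} 1
  2 to go: {3,4} 1  {4,5} 2
  3 to go: {3,4,5} 3
  4 to go: {2,3,4,5} 3
  if 0:b drops first: 3 orders

3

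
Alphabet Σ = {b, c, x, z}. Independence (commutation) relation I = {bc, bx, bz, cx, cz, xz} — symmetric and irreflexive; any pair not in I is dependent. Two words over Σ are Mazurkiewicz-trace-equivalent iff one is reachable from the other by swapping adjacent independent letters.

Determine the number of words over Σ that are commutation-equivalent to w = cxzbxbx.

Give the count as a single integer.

420

piece 0:c — minimal
piece 1:x — minimal
piece 2:z — minimal
piece 3:b — minimal
piece 4:x rests on {1:x}
piece 5:b rests on {3:b}
piece 6:x rests on {4:x}
minimal pieces: {0:c, 1:x, 2:z, 3:b}
ways to finish when only these pieces remain (= sum over removing one remaining piece with nothing left below it):
  1 left: {0}→1  {2}→1  {5}→1  {6}→1
  2 left: {0,2}→2  {0,5}→2  {0,6}→2  {2,5}→2  {2,6}→2  {3,5}→1  {4,6}→1  {5,6}→2
  3 left: {0,2,5}→6  {0,2,6}→6  {0,3,5}→3  {0,4,6}→3  {0,5,6}→6  {1,4,6}→1  {2,3,5}→3  {2,4,6}→3  {2,5,6}→6  {3,5,6}→3  {4,5,6}→3
  4 left: {0,1,4,6}→4  {0,2,3,5}→12  {0,2,4,6}→12  {0,2,5,6}→24  {0,3,5,6}→12  {0,4,5,6}→12  {1,2,4,6}→4  {1,4,5,6}→4  {2,3,5,6}→12  {2,4,5,6}→12  {3,4,5,6}→6
  5 left: {0,1,2,4,6}→20  {0,1,4,5,6}→20  {0,2,3,5,6}→60  {0,2,4,5,6}→60  {0,3,4,5,6}→30  {1,2,4,5,6}→20  {1,3,4,5,6}→10  {2,3,4,5,6}→30
  placing 0:c first → 60 extensions
  placing 1:x first → 180 extensions
  placing 2:z first → 60 extensions
  placing 3:b first → 120 extensions
total linear extensions = 420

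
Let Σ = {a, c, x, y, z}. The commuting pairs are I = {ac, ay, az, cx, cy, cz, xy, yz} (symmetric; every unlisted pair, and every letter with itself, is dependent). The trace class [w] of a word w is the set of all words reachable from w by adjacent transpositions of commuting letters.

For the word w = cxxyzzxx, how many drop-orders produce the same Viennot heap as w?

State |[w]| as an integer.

56

drop 0:c onto floor
drop 1:x onto floor
drop 2:x onto {1:x}
drop 3:y onto floor
drop 4:z onto {2:x}
drop 5:z onto {4:z}
drop 6:x onto {5:z}
drop 7:x onto {6:x}
ground layer = {0:c, 1:x, 3:y}
drop-orders for the pieces not yet dropped (sum over which currently-grounded one goes next):
  1 to go: {0} 1  {3} 1  {7} 1
  2 to go: {0,3} 2  {0,7} 2  {3,7} 2  {6,7} 1
  3 to go: {0,3,7} 6  {0,6,7} 3  {3,6,7} 3  {5,6,7} 1
  4 to go: {0,3,6,7} 12  {0,5,6,7} 4  {3,5,6,7} 4  {4,5,6,7} 1
  5 to go: {0,3,5,6,7} 20  {0,4,5,6,7} 5  {2,4,5,6,7} 1  {3,4,5,6,7} 5
  6 to go: {0,2,4,5,6,7} 6  {0,3,4,5,6,7} 30  {1,2,4,5,6,7} 1  {2,3,4,5,6,7} 6
  if 0:c drops first: 7 orders
  if 1:x drops first: 42 orders
  if 3:y drops first: 7 orders
heap linearizations: 56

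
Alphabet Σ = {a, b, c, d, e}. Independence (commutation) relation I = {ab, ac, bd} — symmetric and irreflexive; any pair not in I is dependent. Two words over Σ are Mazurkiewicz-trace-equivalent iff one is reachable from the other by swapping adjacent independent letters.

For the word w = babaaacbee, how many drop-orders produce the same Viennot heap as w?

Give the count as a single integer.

70

0(b) covers ∅
1(a) covers ∅
2(b) covers 0:b
3(a) covers 1:a
4(a) covers 3:a
5(a) covers 4:a
6(c) covers 2:b
7(b) covers 6:c
8(e) covers 5:a, 7:b
9(e) covers 8:e
floor of heap: 0:b, 1:a
completions by unplaced set U, small U first (add the entries for U minus each lowest piece of U):
  |U|=1: {9}:1
  |U|=2: {8,9}:1
  |U|=3: {5,8,9}:1  {7,8,9}:1
  |U|=4: {4,5,8,9}:1  {5,7,8,9}:2  {6,7,8,9}:1
  |U|=5: {2,6,7,8,9}:1  {3,4,5,8,9}:1  {4,5,7,8,9}:3  {5,6,7,8,9}:3
  |U|=6: {0,2,6,7,8,9}:1  {1,3,4,5,8,9}:1  {2,5,6,7,8,9}:4  {3,4,5,7,8,9}:4  {4,5,6,7,8,9}:6
  |U|=7: {0,2,5,6,7,8,9}:5  {1,3,4,5,7,8,9}:5  {2,4,5,6,7,8,9}:10  {3,4,5,6,7,8,9}:10
  |U|=8: {0,2,4,5,6,7,8,9}:15  {1,3,4,5,6,7,8,9}:15  {2,3,4,5,6,7,8,9}:20
  start at 0(b): 35
  start at 1(a): 35
sum over floor = 70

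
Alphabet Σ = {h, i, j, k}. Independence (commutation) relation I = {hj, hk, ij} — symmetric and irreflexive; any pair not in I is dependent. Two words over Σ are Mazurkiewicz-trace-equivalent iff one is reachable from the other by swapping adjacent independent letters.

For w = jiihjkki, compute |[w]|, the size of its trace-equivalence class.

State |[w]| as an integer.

0(j) covers ∅
1(i) covers ∅
2(i) covers 1:i
3(h) covers 2:i
4(j) covers 0:j
5(k) covers 2:i, 4:j
6(k) covers 5:k
7(i) covers 3:h, 6:k
floor of heap: 0:j, 1:i
completions by unplaced set U, small U first (add the entries for U minus each lowest piece of U):
  |U|=1: {7}:1
  |U|=2: {3,7}:1  {6,7}:1
  |U|=3: {3,6,7}:2  {5,6,7}:1
  |U|=4: {3,5,6,7}:3  {4,5,6,7}:1
  |U|=5: {0,4,5,6,7}:1  {2,3,5,6,7}:3  {3,4,5,6,7}:4
  |U|=6: {0,3,4,5,6,7}:5  {1,2,3,5,6,7}:3  {2,3,4,5,6,7}:7
  start at 0(j): 10
  start at 1(i): 12
sum over floor = 22

22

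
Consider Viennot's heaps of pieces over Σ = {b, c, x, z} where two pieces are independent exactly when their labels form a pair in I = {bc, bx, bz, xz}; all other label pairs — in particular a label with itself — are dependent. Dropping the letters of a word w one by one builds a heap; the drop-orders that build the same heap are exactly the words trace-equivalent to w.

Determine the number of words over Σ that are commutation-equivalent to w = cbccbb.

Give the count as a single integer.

drop 0:c onto floor
drop 1:b onto floor
drop 2:c onto {0:c}
drop 3:c onto {2:c}
drop 4:b onto {1:b}
drop 5:b onto {4:b}
ground layer = {0:c, 1:b}
drop-orders for the pieces not yet dropped (sum over which currently-grounded one goes next):
  1 to go: {3} 1  {5} 1
  2 to go: {2,3} 1  {3,5} 2  {4,5} 1
  3 to go: {0,2,3} 1  {1,4,5} 1  {2,3,5} 3  {3,4,5} 3
  4 to go: {0,2,3,5} 4  {1,3,4,5} 4  {2,3,4,5} 6
  if 0:c drops first: 10 orders
  if 1:b drops first: 10 orders
heap linearizations: 20

20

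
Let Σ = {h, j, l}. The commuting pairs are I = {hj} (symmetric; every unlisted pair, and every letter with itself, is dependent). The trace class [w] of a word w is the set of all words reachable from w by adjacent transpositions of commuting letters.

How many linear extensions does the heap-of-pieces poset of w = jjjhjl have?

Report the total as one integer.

#0=j has no predecessor
#1=j depends on [0:j]
#2=j depends on [1:j]
#3=h has no predecessor
#4=j depends on [2:j]
#5=l depends on [3:h, 4:j]
sources: [0:j, 3:h]
N(rest) = Σ N(rest − s) over sources s of rest; N(one piece) = 1:
  size 1 → [5]=1
  size 2 → [3,5]=1  [4,5]=1
  size 3 → [2,4,5]=1  [3,4,5]=2
  size 4 → [1,2,4,5]=1  [2,3,4,5]=3
  first=0(j) contributes 4
  first=3(h) contributes 1
|[w]| = 5

5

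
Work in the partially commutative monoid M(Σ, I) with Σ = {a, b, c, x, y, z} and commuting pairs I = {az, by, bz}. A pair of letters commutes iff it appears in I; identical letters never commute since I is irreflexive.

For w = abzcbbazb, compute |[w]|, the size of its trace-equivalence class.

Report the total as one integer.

0(a) covers ∅
1(b) covers 0:a
2(z) covers ∅
3(c) covers 1:b, 2:z
4(b) covers 3:c
5(b) covers 4:b
6(a) covers 5:b
7(z) covers 3:c
8(b) covers 6:a
floor of heap: 0:a, 2:z
completions by unplaced set U, small U first (add the entries for U minus each lowest piece of U):
  |U|=1: {7}:1  {8}:1
  |U|=2: {6,8}:1  {7,8}:2
  |U|=3: {5,6,8}:1  {6,7,8}:3
  |U|=4: {4,5,6,8}:1  {5,6,7,8}:4
  |U|=5: {4,5,6,7,8}:5
  |U|=6: {3,4,5,6,7,8}:5
  |U|=7: {1,3,4,5,6,7,8}:5  {2,3,4,5,6,7,8}:5
  start at 0(a): 10
  start at 2(z): 5
sum over floor = 15

15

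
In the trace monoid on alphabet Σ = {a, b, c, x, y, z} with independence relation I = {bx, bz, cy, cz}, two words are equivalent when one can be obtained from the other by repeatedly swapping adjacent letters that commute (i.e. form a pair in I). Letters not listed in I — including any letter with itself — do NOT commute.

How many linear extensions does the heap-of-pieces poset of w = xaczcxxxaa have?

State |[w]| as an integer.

3

0(x) covers ∅
1(a) covers 0:x
2(c) covers 1:a
3(z) covers 1:a
4(c) covers 2:c
5(x) covers 3:z, 4:c
6(x) covers 5:x
7(x) covers 6:x
8(a) covers 7:x
9(a) covers 8:a
floor of heap: 0:x
completions by unplaced set U, small U first (add the entries for U minus each lowest piece of U):
  |U|=1: {9}:1
  |U|=2: {8,9}:1
  |U|=3: {7,8,9}:1
  |U|=4: {6,7,8,9}:1
  |U|=5: {5,6,7,8,9}:1
  |U|=6: {3,5,6,7,8,9}:1  {4,5,6,7,8,9}:1
  |U|=7: {2,4,5,6,7,8,9}:1  {3,4,5,6,7,8,9}:2
  |U|=8: {2,3,4,5,6,7,8,9}:3
  start at 0(x): 3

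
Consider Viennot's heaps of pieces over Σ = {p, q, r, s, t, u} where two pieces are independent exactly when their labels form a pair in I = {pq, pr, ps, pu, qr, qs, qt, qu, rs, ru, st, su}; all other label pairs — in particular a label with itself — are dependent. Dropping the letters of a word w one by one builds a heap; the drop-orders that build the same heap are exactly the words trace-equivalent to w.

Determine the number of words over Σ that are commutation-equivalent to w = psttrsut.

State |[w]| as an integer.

#0=p has no predecessor
#1=s has no predecessor
#2=t depends on [0:p]
#3=t depends on [2:t]
#4=r depends on [3:t]
#5=s depends on [1:s]
#6=u depends on [3:t]
#7=t depends on [4:r, 6:u]
sources: [0:p, 1:s]
N(rest) = Σ N(rest − s) over sources s of rest; N(one piece) = 1:
  size 1 → [5]=1  [7]=1
  size 2 → [1,5]=1  [4,7]=1  [5,7]=2  [6,7]=1
  size 3 → [1,5,7]=3  [4,5,7]=3  [4,6,7]=2  [5,6,7]=3
  size 4 → [1,4,5,7]=6  [1,5,6,7]=6  [3,4,6,7]=2  [4,5,6,7]=8
  size 5 → [1,4,5,6,7]=20  [2,3,4,6,7]=2  [3,4,5,6,7]=10
  size 6 → [0,2,3,4,6,7]=2  [1,3,4,5,6,7]=30  [2,3,4,5,6,7]=12
  first=0(p) contributes 42
  first=1(s) contributes 14
|[w]| = 56

56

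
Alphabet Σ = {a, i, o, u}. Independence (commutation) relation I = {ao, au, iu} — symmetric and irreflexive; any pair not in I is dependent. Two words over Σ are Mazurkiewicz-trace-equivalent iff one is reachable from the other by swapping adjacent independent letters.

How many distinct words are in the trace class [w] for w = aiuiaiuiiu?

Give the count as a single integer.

piece 0:a — minimal
piece 1:i rests on {0:a}
piece 2:u — minimal
piece 3:i rests on {1:i}
piece 4:a rests on {3:i}
piece 5:i rests on {4:a}
piece 6:u rests on {2:u}
piece 7:i rests on {5:i}
piece 8:i rests on {7:i}
piece 9:u rests on {6:u}
minimal pieces: {0:a, 2:u}
ways to finish when only these pieces remain (= sum over removing one remaining piece with nothing left below it):
  1 left: {8}→1  {9}→1
  2 left: {6,9}→1  {7,8}→1  {8,9}→2
  3 left: {2,6,9}→1  {5,7,8}→1  {6,8,9}→3  {7,8,9}→3
  4 left: {2,6,8,9}→4  {4,5,7,8}→1  {5,7,8,9}→4  {6,7,8,9}→6
  5 left: {2,6,7,8,9}→10  {3,4,5,7,8}→1  {4,5,7,8,9}→5  {5,6,7,8,9}→10
  6 left: {1,3,4,5,7,8}→1  {2,5,6,7,8,9}→20  {3,4,5,7,8,9}→6  {4,5,6,7,8,9}→15
  7 left: {0,1,3,4,5,7,8}→1  {1,3,4,5,7,8,9}→7  {2,4,5,6,7,8,9}→35  {3,4,5,6,7,8,9}→21
  8 left: {0,1,3,4,5,7,8,9}→8  {1,3,4,5,6,7,8,9}→28  {2,3,4,5,6,7,8,9}→56
  placing 0:a first → 84 extensions
  placing 2:u first → 36 extensions
total linear extensions = 120

120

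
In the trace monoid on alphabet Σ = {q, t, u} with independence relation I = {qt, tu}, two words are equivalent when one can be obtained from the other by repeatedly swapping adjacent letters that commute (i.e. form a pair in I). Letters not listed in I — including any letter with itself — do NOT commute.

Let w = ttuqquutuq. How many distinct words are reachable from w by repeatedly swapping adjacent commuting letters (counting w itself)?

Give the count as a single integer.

drop 0:t onto floor
drop 1:t onto {0:t}
drop 2:u onto floor
drop 3:q onto {2:u}
drop 4:q onto {3:q}
drop 5:u onto {4:q}
drop 6:u onto {5:u}
drop 7:t onto {1:t}
drop 8:u onto {6:u}
drop 9:q onto {8:u}
ground layer = {0:t, 2:u}
drop-orders for the pieces not yet dropped (sum over which currently-grounded one goes next):
  1 to go: {7} 1  {9} 1
  2 to go: {1,7} 1  {7,9} 2  {8,9} 1
  3 to go: {0,1,7} 1  {1,7,9} 3  {6,8,9} 1  {7,8,9} 3
  4 to go: {0,1,7,9} 4  {1,7,8,9} 6  {5,6,8,9} 1  {6,7,8,9} 4
  5 to go: {0,1,7,8,9} 10  {1,6,7,8,9} 10  {4,5,6,8,9} 1  {5,6,7,8,9} 5
  6 to go: {0,1,6,7,8,9} 20  {1,5,6,7,8,9} 15  {3,4,5,6,8,9} 1  {4,5,6,7,8,9} 6
  7 to go: {0,1,5,6,7,8,9} 35  {1,4,5,6,7,8,9} 21  {2,3,4,5,6,8,9} 1  {3,4,5,6,7,8,9} 7
  8 to go: {0,1,4,5,6,7,8,9} 56  {1,3,4,5,6,7,8,9} 28  {2,3,4,5,6,7,8,9} 8
  if 0:t drops first: 36 orders
  if 2:u drops first: 84 orders
heap linearizations: 120

120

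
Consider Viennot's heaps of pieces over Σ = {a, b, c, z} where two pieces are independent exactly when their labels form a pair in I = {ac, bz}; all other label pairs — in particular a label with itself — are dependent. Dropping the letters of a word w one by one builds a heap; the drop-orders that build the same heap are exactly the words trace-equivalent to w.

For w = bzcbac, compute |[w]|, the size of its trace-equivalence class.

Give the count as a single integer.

4

drop 0:b onto floor
drop 1:z onto floor
drop 2:c onto {0:b, 1:z}
drop 3:b onto {2:c}
drop 4:a onto {3:b}
drop 5:c onto {3:b}
ground layer = {0:b, 1:z}
drop-orders for the pieces not yet dropped (sum over which currently-grounded one goes next):
  1 to go: {4} 1  {5} 1
  2 to go: {4,5} 2
  3 to go: {3,4,5} 2
  4 to go: {2,3,4,5} 2
  if 0:b drops first: 2 orders
  if 1:z drops first: 2 orders
heap linearizations: 4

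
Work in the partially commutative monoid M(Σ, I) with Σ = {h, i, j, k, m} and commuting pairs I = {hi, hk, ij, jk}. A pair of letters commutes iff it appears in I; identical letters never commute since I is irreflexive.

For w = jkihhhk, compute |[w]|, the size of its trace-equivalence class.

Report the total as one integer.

35

0(j) covers ∅
1(k) covers ∅
2(i) covers 1:k
3(h) covers 0:j
4(h) covers 3:h
5(h) covers 4:h
6(k) covers 2:i
floor of heap: 0:j, 1:k
completions by unplaced set U, small U first (add the entries for U minus each lowest piece of U):
  |U|=1: {5}:1  {6}:1
  |U|=2: {2,6}:1  {4,5}:1  {5,6}:2
  |U|=3: {1,2,6}:1  {2,5,6}:3  {3,4,5}:1  {4,5,6}:3
  |U|=4: {0,3,4,5}:1  {1,2,5,6}:4  {2,4,5,6}:6  {3,4,5,6}:4
  |U|=5: {0,3,4,5,6}:5  {1,2,4,5,6}:10  {2,3,4,5,6}:10
  start at 0(j): 20
  start at 1(k): 15
sum over floor = 35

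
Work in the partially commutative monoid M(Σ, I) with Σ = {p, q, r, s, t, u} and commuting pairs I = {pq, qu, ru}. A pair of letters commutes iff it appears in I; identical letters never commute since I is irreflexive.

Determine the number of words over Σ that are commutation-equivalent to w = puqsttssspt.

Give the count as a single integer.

piece 0:p — minimal
piece 1:u rests on {0:p}
piece 2:q — minimal
piece 3:s rests on {1:u, 2:q}
piece 4:t rests on {3:s}
piece 5:t rests on {4:t}
piece 6:s rests on {5:t}
piece 7:s rests on {6:s}
piece 8:s rests on {7:s}
piece 9:p rests on {8:s}
piece 10:t rests on {9:p}
minimal pieces: {0:p, 2:q}
ways to finish when only these pieces remain (= sum over removing one remaining piece with nothing left below it):
  1 left: {10}→1
  2 left: {9,10}→1
  3 left: {8,9,10}→1
  4 left: {7,8,9,10}→1
  5 left: {6,7,8,9,10}→1
  6 left: {5,6,7,8,9,10}→1
  7 left: {4,5,6,7,8,9,10}→1
  8 left: {3,4,5,6,7,8,9,10}→1
  9 left: {1,3,4,5,6,7,8,9,10}→1  {2,3,4,5,6,7,8,9,10}→1
  placing 0:p first → 2 extensions
  placing 2:q first → 1 extensions
total linear extensions = 3

3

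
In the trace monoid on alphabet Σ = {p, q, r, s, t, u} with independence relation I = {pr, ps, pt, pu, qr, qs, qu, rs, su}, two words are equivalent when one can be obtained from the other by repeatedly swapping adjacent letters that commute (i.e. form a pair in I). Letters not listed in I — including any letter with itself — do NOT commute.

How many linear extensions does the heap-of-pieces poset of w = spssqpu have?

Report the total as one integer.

piece 0:s — minimal
piece 1:p — minimal
piece 2:s rests on {0:s}
piece 3:s rests on {2:s}
piece 4:q rests on {1:p}
piece 5:p rests on {4:q}
piece 6:u — minimal
minimal pieces: {0:s, 1:p, 6:u}
ways to finish when only these pieces remain (= sum over removing one remaining piece with nothing left below it):
  1 left: {3}→1  {5}→1  {6}→1
  2 left: {2,3}→1  {3,5}→2  {3,6}→2  {4,5}→1  {5,6}→2
  3 left: {0,2,3}→1  {1,4,5}→1  {2,3,5}→3  {2,3,6}→3  {3,4,5}→3  {3,5,6}→6  {4,5,6}→3
  4 left: {0,2,3,5}→4  {0,2,3,6}→4  {1,3,4,5}→4  {1,4,5,6}→4  {2,3,4,5}→6  {2,3,5,6}→12  {3,4,5,6}→12
  5 left: {0,2,3,4,5}→10  {0,2,3,5,6}→20  {1,2,3,4,5}→10  {1,3,4,5,6}→20  {2,3,4,5,6}→30
  placing 0:s first → 60 extensions
  placing 1:p first → 60 extensions
  placing 6:u first → 20 extensions
total linear extensions = 140

140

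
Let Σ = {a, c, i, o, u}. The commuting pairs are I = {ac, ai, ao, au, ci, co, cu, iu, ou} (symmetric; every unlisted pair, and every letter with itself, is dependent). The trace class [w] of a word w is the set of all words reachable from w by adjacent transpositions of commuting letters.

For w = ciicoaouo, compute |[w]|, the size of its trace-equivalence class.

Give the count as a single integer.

#0=c has no predecessor
#1=i has no predecessor
#2=i depends on [1:i]
#3=c depends on [0:c]
#4=o depends on [2:i]
#5=a has no predecessor
#6=o depends on [4:o]
#7=u has no predecessor
#8=o depends on [6:o]
sources: [0:c, 1:i, 5:a, 7:u]
N(rest) = Σ N(rest − s) over sources s of rest; N(one piece) = 1:
  size 1 → [3]=1  [5]=1  [7]=1  [8]=1
  size 2 → [0,3]=1  [3,5]=2  [3,7]=2  [3,8]=2  [5,7]=2  [5,8]=2  [6,8]=1  [7,8]=2
  size 3 → [0,3,5]=3  [0,3,7]=3  [0,3,8]=3  [3,5,7]=6  [3,5,8]=6  [3,6,8]=3  [3,7,8]=6  [4,6,8]=1  [5,6,8]=3  [5,7,8]=6  [6,7,8]=3
  size 4 → [0,3,5,7]=12  [0,3,5,8]=12  [0,3,6,8]=6  [0,3,7,8]=12  [2,4,6,8]=1  [3,4,6,8]=4  [3,5,6,8]=12  [3,5,7,8]=24  [3,6,7,8]=12  [4,5,6,8]=4  [4,6,7,8]=4  [5,6,7,8]=12
  size 5 → [0,3,4,6,8]=10  [0,3,5,6,8]=30  [0,3,5,7,8]=60  [0,3,6,7,8]=30  [1,2,4,6,8]=1  [2,3,4,6,8]=5  [2,4,5,6,8]=5  [2,4,6,7,8]=5  [3,4,5,6,8]=20  [3,4,6,7,8]=20  [3,5,6,7,8]=60  [4,5,6,7,8]=20
  size 6 → [0,2,3,4,6,8]=15  [0,3,4,5,6,8]=60  [0,3,4,6,7,8]=60  [0,3,5,6,7,8]=180  [1,2,3,4,6,8]=6  [1,2,4,5,6,8]=6  [1,2,4,6,7,8]=6  [2,3,4,5,6,8]=30  [2,3,4,6,7,8]=30  [2,4,5,6,7,8]=30  [3,4,5,6,7,8]=120
  size 7 → [0,1,2,3,4,6,8]=21  [0,2,3,4,5,6,8]=105  [0,2,3,4,6,7,8]=105  [0,3,4,5,6,7,8]=420  [1,2,3,4,5,6,8]=42  [1,2,3,4,6,7,8]=42  [1,2,4,5,6,7,8]=42  [2,3,4,5,6,7,8]=210
  first=0(c) contributes 336
  first=1(i) contributes 840
  first=5(a) contributes 168
  first=7(u) contributes 168
|[w]| = 1512

1512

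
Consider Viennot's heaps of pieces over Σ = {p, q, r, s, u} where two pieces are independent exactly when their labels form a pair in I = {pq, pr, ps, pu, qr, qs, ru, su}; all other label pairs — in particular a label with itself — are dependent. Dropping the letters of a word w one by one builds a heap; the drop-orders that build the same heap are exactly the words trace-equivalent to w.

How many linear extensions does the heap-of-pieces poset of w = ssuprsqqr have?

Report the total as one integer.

504

0(s) covers ∅
1(s) covers 0:s
2(u) covers ∅
3(p) covers ∅
4(r) covers 1:s
5(s) covers 4:r
6(q) covers 2:u
7(q) covers 6:q
8(r) covers 5:s
floor of heap: 0:s, 2:u, 3:p
completions by unplaced set U, small U first (add the entries for U minus each lowest piece of U):
  |U|=1: {3}:1  {7}:1  {8}:1
  |U|=2: {3,7}:2  {3,8}:2  {5,8}:1  {6,7}:1  {7,8}:2
  |U|=3: {2,6,7}:1  {3,5,8}:3  {3,6,7}:3  {3,7,8}:6  {4,5,8}:1  {5,7,8}:3  {6,7,8}:3
  |U|=4: {1,4,5,8}:1  {2,3,6,7}:4  {2,6,7,8}:4  {3,4,5,8}:4  {3,5,7,8}:12  {3,6,7,8}:12  {4,5,7,8}:4  {5,6,7,8}:6
  |U|=5: {0,1,4,5,8}:1  {1,3,4,5,8}:5  {1,4,5,7,8}:5  {2,3,6,7,8}:20  {2,5,6,7,8}:10  {3,4,5,7,8}:20  {3,5,6,7,8}:30  {4,5,6,7,8}:10
  |U|=6: {0,1,3,4,5,8}:6  {0,1,4,5,7,8}:6  {1,3,4,5,7,8}:30  {1,4,5,6,7,8}:15  {2,3,5,6,7,8}:60  {2,4,5,6,7,8}:20  {3,4,5,6,7,8}:60
  |U|=7: {0,1,3,4,5,7,8}:42  {0,1,4,5,6,7,8}:21  {1,2,4,5,6,7,8}:35  {1,3,4,5,6,7,8}:105  {2,3,4,5,6,7,8}:140
  start at 0(s): 280
  start at 2(u): 168
  start at 3(p): 56
sum over floor = 504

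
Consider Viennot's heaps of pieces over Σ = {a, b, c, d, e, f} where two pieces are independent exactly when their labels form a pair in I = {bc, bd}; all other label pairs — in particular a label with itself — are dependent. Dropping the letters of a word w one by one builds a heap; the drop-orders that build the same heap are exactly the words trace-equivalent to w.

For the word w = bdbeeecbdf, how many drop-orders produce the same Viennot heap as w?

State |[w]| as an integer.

9

0(b) covers ∅
1(d) covers ∅
2(b) covers 0:b
3(e) covers 1:d, 2:b
4(e) covers 3:e
5(e) covers 4:e
6(c) covers 5:e
7(b) covers 5:e
8(d) covers 6:c
9(f) covers 7:b, 8:d
floor of heap: 0:b, 1:d
completions by unplaced set U, small U first (add the entries for U minus each lowest piece of U):
  |U|=1: {9}:1
  |U|=2: {7,9}:1  {8,9}:1
  |U|=3: {6,8,9}:1  {7,8,9}:2
  |U|=4: {6,7,8,9}:3
  |U|=5: {5,6,7,8,9}:3
  |U|=6: {4,5,6,7,8,9}:3
  |U|=7: {3,4,5,6,7,8,9}:3
  |U|=8: {1,3,4,5,6,7,8,9}:3  {2,3,4,5,6,7,8,9}:3
  start at 0(b): 6
  start at 1(d): 3
sum over floor = 9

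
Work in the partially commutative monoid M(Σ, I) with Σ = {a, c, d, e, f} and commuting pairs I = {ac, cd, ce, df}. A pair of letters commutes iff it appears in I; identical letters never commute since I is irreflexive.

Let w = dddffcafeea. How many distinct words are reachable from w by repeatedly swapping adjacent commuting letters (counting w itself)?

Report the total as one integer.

piece 0:d — minimal
piece 1:d rests on {0:d}
piece 2:d rests on {1:d}
piece 3:f — minimal
piece 4:f rests on {3:f}
piece 5:c rests on {4:f}
piece 6:a rests on {2:d, 4:f}
piece 7:f rests on {5:c, 6:a}
piece 8:e rests on {7:f}
piece 9:e rests on {8:e}
piece 10:a rests on {9:e}
minimal pieces: {0:d, 3:f}
ways to finish when only these pieces remain (= sum over removing one remaining piece with nothing left below it):
  1 left: {10}→1
  2 left: {9,10}→1
  3 left: {8,9,10}→1
  4 left: {7,8,9,10}→1
  5 left: {5,7,8,9,10}→1  {6,7,8,9,10}→1
  6 left: {2,6,7,8,9,10}→1  {5,6,7,8,9,10}→2
  7 left: {1,2,6,7,8,9,10}→1  {2,5,6,7,8,9,10}→3  {4,5,6,7,8,9,10}→2
  8 left: {0,1,2,6,7,8,9,10}→1  {1,2,5,6,7,8,9,10}→4  {2,4,5,6,7,8,9,10}→5  {3,4,5,6,7,8,9,10}→2
  9 left: {0,1,2,5,6,7,8,9,10}→5  {1,2,4,5,6,7,8,9,10}→9  {2,3,4,5,6,7,8,9,10}→7
  placing 0:d first → 16 extensions
  placing 3:f first → 14 extensions
total linear extensions = 30

30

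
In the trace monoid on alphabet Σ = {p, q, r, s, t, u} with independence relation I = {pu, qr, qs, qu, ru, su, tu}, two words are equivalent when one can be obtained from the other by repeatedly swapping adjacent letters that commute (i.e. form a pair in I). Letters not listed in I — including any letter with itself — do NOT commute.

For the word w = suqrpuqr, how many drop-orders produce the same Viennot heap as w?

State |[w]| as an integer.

168

0(s) covers ∅
1(u) covers ∅
2(q) covers ∅
3(r) covers 0:s
4(p) covers 2:q, 3:r
5(u) covers 1:u
6(q) covers 4:p
7(r) covers 4:p
floor of heap: 0:s, 1:u, 2:q
completions by unplaced set U, small U first (add the entries for U minus each lowest piece of U):
  |U|=1: {5}:1  {6}:1  {7}:1
  |U|=2: {1,5}:1  {5,6}:2  {5,7}:2  {6,7}:2
  |U|=3: {1,5,6}:3  {1,5,7}:3  {4,6,7}:2  {5,6,7}:6
  |U|=4: {1,5,6,7}:12  {2,4,6,7}:2  {3,4,6,7}:2  {4,5,6,7}:8
  |U|=5: {0,3,4,6,7}:2  {1,4,5,6,7}:20  {2,3,4,6,7}:4  {2,4,5,6,7}:10  {3,4,5,6,7}:10
  |U|=6: {0,2,3,4,6,7}:6  {0,3,4,5,6,7}:12  {1,2,4,5,6,7}:30  {1,3,4,5,6,7}:30  {2,3,4,5,6,7}:24
  start at 0(s): 84
  start at 1(u): 42
  start at 2(q): 42
sum over floor = 168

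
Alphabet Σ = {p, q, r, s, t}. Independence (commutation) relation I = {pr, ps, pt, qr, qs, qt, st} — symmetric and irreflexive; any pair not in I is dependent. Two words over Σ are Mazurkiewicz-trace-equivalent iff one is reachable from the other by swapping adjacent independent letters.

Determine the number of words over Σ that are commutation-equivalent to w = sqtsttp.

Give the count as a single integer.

210

0(s) covers ∅
1(q) covers ∅
2(t) covers ∅
3(s) covers 0:s
4(t) covers 2:t
5(t) covers 4:t
6(p) covers 1:q
floor of heap: 0:s, 1:q, 2:t
completions by unplaced set U, small U first (add the entries for U minus each lowest piece of U):
  |U|=1: {3}:1  {5}:1  {6}:1
  |U|=2: {0,3}:1  {1,6}:1  {3,5}:2  {3,6}:2  {4,5}:1  {5,6}:2
  |U|=3: {0,3,5}:3  {0,3,6}:3  {1,3,6}:3  {1,5,6}:3  {2,4,5}:1  {3,4,5}:3  {3,5,6}:6  {4,5,6}:3
  |U|=4: {0,1,3,6}:6  {0,3,4,5}:6  {0,3,5,6}:12  {1,3,5,6}:12  {1,4,5,6}:6  {2,3,4,5}:4  {2,4,5,6}:4  {3,4,5,6}:12
  |U|=5: {0,1,3,5,6}:30  {0,2,3,4,5}:10  {0,3,4,5,6}:30  {1,2,4,5,6}:10  {1,3,4,5,6}:30  {2,3,4,5,6}:20
  start at 0(s): 60
  start at 1(q): 60
  start at 2(t): 90
sum over floor = 210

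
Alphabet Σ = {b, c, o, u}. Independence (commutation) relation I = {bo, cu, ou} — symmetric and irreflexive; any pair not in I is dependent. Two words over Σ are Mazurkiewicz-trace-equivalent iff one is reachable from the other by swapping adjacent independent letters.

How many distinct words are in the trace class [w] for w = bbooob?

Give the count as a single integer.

#0=b has no predecessor
#1=b depends on [0:b]
#2=o has no predecessor
#3=o depends on [2:o]
#4=o depends on [3:o]
#5=b depends on [1:b]
sources: [0:b, 2:o]
N(rest) = Σ N(rest − s) over sources s of rest; N(one piece) = 1:
  size 1 → [4]=1  [5]=1
  size 2 → [1,5]=1  [3,4]=1  [4,5]=2
  size 3 → [0,1,5]=1  [1,4,5]=3  [2,3,4]=1  [3,4,5]=3
  size 4 → [0,1,4,5]=4  [1,3,4,5]=6  [2,3,4,5]=4
  first=0(b) contributes 10
  first=2(o) contributes 10
|[w]| = 20

20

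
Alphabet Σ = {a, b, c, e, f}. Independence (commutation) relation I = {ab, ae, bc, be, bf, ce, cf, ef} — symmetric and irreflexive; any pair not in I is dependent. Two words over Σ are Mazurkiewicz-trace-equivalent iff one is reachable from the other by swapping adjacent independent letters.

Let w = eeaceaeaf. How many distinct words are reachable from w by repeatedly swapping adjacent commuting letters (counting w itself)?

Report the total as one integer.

126

#0=e has no predecessor
#1=e depends on [0:e]
#2=a has no predecessor
#3=c depends on [2:a]
#4=e depends on [1:e]
#5=a depends on [3:c]
#6=e depends on [4:e]
#7=a depends on [5:a]
#8=f depends on [7:a]
sources: [0:e, 2:a]
N(rest) = Σ N(rest − s) over sources s of rest; N(one piece) = 1:
  size 1 → [6]=1  [8]=1
  size 2 → [4,6]=1  [6,8]=2  [7,8]=1
  size 3 → [1,4,6]=1  [4,6,8]=3  [5,7,8]=1  [6,7,8]=3
  size 4 → [0,1,4,6]=1  [1,4,6,8]=4  [3,5,7,8]=1  [4,6,7,8]=6  [5,6,7,8]=4
  size 5 → [0,1,4,6,8]=5  [1,4,6,7,8]=10  [2,3,5,7,8]=1  [3,5,6,7,8]=5  [4,5,6,7,8]=10
  size 6 → [0,1,4,6,7,8]=15  [1,4,5,6,7,8]=20  [2,3,5,6,7,8]=6  [3,4,5,6,7,8]=15
  size 7 → [0,1,4,5,6,7,8]=35  [1,3,4,5,6,7,8]=35  [2,3,4,5,6,7,8]=21
  first=0(e) contributes 56
  first=2(a) contributes 70
|[w]| = 126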